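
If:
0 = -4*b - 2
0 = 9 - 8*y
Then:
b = -1/2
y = 9/8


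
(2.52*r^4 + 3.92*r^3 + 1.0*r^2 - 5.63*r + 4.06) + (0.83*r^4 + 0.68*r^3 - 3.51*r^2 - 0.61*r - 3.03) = 3.35*r^4 + 4.6*r^3 - 2.51*r^2 - 6.24*r + 1.03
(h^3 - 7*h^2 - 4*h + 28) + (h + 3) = h^3 - 7*h^2 - 3*h + 31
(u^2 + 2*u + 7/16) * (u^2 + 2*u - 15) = u^4 + 4*u^3 - 169*u^2/16 - 233*u/8 - 105/16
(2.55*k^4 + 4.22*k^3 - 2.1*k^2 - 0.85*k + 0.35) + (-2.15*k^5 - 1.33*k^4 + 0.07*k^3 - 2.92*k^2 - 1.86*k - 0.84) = -2.15*k^5 + 1.22*k^4 + 4.29*k^3 - 5.02*k^2 - 2.71*k - 0.49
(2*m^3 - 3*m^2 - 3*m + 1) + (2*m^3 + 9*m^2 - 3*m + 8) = 4*m^3 + 6*m^2 - 6*m + 9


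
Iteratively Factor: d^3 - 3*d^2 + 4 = (d - 2)*(d^2 - d - 2) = (d - 2)^2*(d + 1)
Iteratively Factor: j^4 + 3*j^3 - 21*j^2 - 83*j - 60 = (j + 3)*(j^3 - 21*j - 20) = (j + 3)*(j + 4)*(j^2 - 4*j - 5) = (j + 1)*(j + 3)*(j + 4)*(j - 5)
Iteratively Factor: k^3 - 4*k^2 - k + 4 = (k - 1)*(k^2 - 3*k - 4) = (k - 4)*(k - 1)*(k + 1)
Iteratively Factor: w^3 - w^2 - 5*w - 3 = (w - 3)*(w^2 + 2*w + 1) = (w - 3)*(w + 1)*(w + 1)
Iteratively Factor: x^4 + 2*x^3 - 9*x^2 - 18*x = (x + 3)*(x^3 - x^2 - 6*x) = x*(x + 3)*(x^2 - x - 6) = x*(x - 3)*(x + 3)*(x + 2)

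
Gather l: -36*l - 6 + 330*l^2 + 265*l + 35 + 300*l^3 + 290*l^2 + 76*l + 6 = 300*l^3 + 620*l^2 + 305*l + 35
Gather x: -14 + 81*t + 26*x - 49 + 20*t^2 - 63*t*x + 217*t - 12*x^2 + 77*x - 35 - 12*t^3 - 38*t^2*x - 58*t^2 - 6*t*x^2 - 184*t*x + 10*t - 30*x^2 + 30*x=-12*t^3 - 38*t^2 + 308*t + x^2*(-6*t - 42) + x*(-38*t^2 - 247*t + 133) - 98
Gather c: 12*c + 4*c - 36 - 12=16*c - 48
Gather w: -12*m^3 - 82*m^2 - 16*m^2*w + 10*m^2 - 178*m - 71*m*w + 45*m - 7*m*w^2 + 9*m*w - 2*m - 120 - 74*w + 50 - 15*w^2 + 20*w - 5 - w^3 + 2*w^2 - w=-12*m^3 - 72*m^2 - 135*m - w^3 + w^2*(-7*m - 13) + w*(-16*m^2 - 62*m - 55) - 75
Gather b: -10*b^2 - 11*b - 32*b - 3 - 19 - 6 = -10*b^2 - 43*b - 28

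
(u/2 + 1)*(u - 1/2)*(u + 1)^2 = u^4/2 + 7*u^3/4 + 3*u^2/2 - u/4 - 1/2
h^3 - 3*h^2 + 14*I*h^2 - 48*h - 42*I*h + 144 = (h - 3)*(h + 6*I)*(h + 8*I)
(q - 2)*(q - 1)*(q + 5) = q^3 + 2*q^2 - 13*q + 10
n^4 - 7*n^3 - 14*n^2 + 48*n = n*(n - 8)*(n - 2)*(n + 3)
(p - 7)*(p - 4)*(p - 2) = p^3 - 13*p^2 + 50*p - 56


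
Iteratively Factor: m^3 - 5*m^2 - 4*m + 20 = (m - 5)*(m^2 - 4) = (m - 5)*(m - 2)*(m + 2)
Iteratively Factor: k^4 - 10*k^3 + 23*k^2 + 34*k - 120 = (k - 5)*(k^3 - 5*k^2 - 2*k + 24) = (k - 5)*(k - 4)*(k^2 - k - 6) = (k - 5)*(k - 4)*(k - 3)*(k + 2)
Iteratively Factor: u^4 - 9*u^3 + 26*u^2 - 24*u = (u - 2)*(u^3 - 7*u^2 + 12*u) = (u - 3)*(u - 2)*(u^2 - 4*u) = (u - 4)*(u - 3)*(u - 2)*(u)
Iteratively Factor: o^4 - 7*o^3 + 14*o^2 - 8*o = (o - 4)*(o^3 - 3*o^2 + 2*o) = o*(o - 4)*(o^2 - 3*o + 2) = o*(o - 4)*(o - 2)*(o - 1)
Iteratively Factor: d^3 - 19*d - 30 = (d + 3)*(d^2 - 3*d - 10) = (d + 2)*(d + 3)*(d - 5)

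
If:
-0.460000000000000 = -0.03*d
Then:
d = 15.33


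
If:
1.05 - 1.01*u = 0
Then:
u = 1.04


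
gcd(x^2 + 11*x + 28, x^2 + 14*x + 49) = x + 7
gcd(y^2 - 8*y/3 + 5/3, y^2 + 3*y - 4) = y - 1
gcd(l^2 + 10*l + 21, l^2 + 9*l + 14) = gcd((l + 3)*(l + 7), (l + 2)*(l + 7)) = l + 7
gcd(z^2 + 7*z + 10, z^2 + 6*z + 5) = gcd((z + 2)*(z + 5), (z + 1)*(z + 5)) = z + 5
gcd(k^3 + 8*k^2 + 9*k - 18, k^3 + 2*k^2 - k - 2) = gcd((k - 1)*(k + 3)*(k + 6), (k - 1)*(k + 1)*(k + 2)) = k - 1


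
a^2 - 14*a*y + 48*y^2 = (a - 8*y)*(a - 6*y)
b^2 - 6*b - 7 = (b - 7)*(b + 1)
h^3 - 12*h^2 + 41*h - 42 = (h - 7)*(h - 3)*(h - 2)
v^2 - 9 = (v - 3)*(v + 3)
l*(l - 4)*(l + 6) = l^3 + 2*l^2 - 24*l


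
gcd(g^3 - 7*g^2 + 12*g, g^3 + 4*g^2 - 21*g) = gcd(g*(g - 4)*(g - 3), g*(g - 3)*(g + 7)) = g^2 - 3*g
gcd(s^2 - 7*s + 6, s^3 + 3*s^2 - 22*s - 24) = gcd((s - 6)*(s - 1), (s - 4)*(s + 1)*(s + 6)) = 1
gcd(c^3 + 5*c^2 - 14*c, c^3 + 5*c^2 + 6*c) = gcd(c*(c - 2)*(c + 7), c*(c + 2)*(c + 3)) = c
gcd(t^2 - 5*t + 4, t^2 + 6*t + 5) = 1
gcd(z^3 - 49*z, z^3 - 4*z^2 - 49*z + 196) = z^2 - 49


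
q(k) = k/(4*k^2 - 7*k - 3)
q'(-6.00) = 0.00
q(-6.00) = -0.03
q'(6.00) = -0.01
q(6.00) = 0.06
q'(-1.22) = -0.07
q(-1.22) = -0.11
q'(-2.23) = -0.02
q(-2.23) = -0.07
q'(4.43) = -0.04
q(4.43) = 0.10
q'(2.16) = -73.63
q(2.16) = 3.98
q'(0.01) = -0.32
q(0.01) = -0.00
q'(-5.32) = -0.01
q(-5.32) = -0.04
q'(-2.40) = -0.02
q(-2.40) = -0.07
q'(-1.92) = -0.03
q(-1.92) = -0.08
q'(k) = k*(7 - 8*k)/(4*k^2 - 7*k - 3)^2 + 1/(4*k^2 - 7*k - 3)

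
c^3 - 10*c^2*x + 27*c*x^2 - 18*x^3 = (c - 6*x)*(c - 3*x)*(c - x)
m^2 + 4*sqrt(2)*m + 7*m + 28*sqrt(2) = (m + 7)*(m + 4*sqrt(2))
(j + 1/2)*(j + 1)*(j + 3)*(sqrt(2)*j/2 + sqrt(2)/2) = sqrt(2)*j^4/2 + 11*sqrt(2)*j^3/4 + 19*sqrt(2)*j^2/4 + 13*sqrt(2)*j/4 + 3*sqrt(2)/4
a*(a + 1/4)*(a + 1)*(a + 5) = a^4 + 25*a^3/4 + 13*a^2/2 + 5*a/4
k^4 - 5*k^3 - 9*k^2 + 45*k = k*(k - 5)*(k - 3)*(k + 3)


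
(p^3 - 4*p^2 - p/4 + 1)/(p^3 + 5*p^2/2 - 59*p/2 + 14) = (p + 1/2)/(p + 7)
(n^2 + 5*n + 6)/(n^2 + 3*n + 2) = (n + 3)/(n + 1)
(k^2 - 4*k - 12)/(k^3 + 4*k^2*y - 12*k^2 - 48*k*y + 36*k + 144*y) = (k + 2)/(k^2 + 4*k*y - 6*k - 24*y)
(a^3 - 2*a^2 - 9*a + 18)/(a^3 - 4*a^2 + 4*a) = (a^2 - 9)/(a*(a - 2))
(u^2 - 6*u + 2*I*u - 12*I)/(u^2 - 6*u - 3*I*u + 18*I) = (u + 2*I)/(u - 3*I)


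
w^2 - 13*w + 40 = (w - 8)*(w - 5)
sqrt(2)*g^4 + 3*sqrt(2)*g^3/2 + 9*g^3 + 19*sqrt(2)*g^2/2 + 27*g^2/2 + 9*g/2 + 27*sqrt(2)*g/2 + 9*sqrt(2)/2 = (g + 1/2)*(g + 3*sqrt(2)/2)*(g + 3*sqrt(2))*(sqrt(2)*g + sqrt(2))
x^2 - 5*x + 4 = (x - 4)*(x - 1)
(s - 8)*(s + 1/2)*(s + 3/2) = s^3 - 6*s^2 - 61*s/4 - 6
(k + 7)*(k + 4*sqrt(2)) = k^2 + 4*sqrt(2)*k + 7*k + 28*sqrt(2)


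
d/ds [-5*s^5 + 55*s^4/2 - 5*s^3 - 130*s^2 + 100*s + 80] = -25*s^4 + 110*s^3 - 15*s^2 - 260*s + 100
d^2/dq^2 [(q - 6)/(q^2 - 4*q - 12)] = 2/(q^3 + 6*q^2 + 12*q + 8)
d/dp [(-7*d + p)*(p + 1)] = -7*d + 2*p + 1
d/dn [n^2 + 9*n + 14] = 2*n + 9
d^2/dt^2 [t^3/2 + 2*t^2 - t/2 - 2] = 3*t + 4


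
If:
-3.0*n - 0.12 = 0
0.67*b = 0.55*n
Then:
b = -0.03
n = -0.04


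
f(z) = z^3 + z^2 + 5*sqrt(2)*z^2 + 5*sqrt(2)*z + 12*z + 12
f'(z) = 3*z^2 + 2*z + 10*sqrt(2)*z + 5*sqrt(2) + 12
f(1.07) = 42.87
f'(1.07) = 39.78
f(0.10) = 13.99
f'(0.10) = 20.72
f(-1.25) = -1.18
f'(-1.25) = 3.58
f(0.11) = 14.20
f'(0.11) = 20.88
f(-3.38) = 1.13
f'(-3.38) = -1.22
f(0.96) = 38.63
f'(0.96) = 37.33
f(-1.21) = -1.03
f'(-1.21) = 3.93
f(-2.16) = -1.61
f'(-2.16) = -1.80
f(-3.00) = 0.43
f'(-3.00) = -2.36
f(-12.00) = -782.62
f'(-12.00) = 257.37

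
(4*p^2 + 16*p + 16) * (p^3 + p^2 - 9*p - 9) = 4*p^5 + 20*p^4 - 4*p^3 - 164*p^2 - 288*p - 144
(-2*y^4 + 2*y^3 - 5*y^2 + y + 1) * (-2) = 4*y^4 - 4*y^3 + 10*y^2 - 2*y - 2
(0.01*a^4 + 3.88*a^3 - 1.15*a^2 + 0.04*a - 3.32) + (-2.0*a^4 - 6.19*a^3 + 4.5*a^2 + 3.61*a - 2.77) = -1.99*a^4 - 2.31*a^3 + 3.35*a^2 + 3.65*a - 6.09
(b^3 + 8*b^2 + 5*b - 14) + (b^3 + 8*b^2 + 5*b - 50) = 2*b^3 + 16*b^2 + 10*b - 64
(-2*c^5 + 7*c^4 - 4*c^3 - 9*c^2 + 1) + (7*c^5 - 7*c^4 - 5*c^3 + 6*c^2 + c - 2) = 5*c^5 - 9*c^3 - 3*c^2 + c - 1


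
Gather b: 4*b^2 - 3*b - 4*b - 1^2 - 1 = 4*b^2 - 7*b - 2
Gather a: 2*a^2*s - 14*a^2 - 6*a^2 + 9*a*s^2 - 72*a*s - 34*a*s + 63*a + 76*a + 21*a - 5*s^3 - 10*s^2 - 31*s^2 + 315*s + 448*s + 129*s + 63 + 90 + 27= a^2*(2*s - 20) + a*(9*s^2 - 106*s + 160) - 5*s^3 - 41*s^2 + 892*s + 180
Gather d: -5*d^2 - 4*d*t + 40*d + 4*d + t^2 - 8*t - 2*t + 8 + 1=-5*d^2 + d*(44 - 4*t) + t^2 - 10*t + 9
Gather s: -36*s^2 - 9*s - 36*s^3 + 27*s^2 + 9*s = -36*s^3 - 9*s^2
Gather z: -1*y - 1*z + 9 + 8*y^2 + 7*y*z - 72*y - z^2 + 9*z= 8*y^2 - 73*y - z^2 + z*(7*y + 8) + 9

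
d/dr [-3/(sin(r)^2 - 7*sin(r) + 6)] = 3*(2*sin(r) - 7)*cos(r)/(sin(r)^2 - 7*sin(r) + 6)^2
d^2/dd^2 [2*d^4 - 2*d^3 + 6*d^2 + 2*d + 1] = 24*d^2 - 12*d + 12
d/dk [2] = 0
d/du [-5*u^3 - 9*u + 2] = -15*u^2 - 9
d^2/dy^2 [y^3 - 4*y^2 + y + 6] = 6*y - 8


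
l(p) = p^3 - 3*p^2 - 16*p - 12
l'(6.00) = 56.00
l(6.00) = 0.00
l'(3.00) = -7.00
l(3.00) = -60.00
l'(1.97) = -16.18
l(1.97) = -47.52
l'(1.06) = -18.99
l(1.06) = -31.14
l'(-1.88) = 5.88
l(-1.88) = 0.83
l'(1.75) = -17.31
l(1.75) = -43.83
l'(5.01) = 29.24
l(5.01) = -41.71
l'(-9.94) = 340.05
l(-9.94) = -1131.48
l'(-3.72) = 47.84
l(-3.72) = -45.47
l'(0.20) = -17.08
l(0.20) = -15.31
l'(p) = 3*p^2 - 6*p - 16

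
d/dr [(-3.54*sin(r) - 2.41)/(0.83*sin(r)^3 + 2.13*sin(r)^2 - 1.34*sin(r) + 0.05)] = (5.8764*sin(r)^3 + 13.5411*sin(r)^2 + 10.2666*sin(r) - 3.4064)*cos(r)/(0.6889*sin(r)^6 + 3.5358*sin(r)^5 + 2.3125*sin(r)^4 - 5.6254*sin(r)^3 + 2.0086*sin(r)^2 - 0.134*sin(r) + 0.0025)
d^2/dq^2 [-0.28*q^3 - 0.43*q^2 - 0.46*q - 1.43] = -1.68*q - 0.86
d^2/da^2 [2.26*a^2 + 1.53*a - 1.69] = 4.52000000000000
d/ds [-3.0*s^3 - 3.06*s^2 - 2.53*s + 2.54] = -9.0*s^2 - 6.12*s - 2.53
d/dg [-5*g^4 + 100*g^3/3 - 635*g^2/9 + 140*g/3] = -20*g^3 + 100*g^2 - 1270*g/9 + 140/3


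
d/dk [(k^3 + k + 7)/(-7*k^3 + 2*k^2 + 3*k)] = (2*k^4 + 20*k^3 + 145*k^2 - 28*k - 21)/(k^2*(49*k^4 - 28*k^3 - 38*k^2 + 12*k + 9))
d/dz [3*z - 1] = 3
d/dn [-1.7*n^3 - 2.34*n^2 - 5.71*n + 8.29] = -5.1*n^2 - 4.68*n - 5.71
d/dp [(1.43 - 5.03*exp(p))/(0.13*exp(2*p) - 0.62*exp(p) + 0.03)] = (0.6539*exp(2*p) - 0.3718*exp(p) + 0.7357)*exp(p)/(0.0169*exp(4*p) - 0.1612*exp(3*p) + 0.3922*exp(2*p) - 0.0372*exp(p) + 0.0009)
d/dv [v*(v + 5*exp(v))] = v*(5*exp(v) + 1) + v + 5*exp(v)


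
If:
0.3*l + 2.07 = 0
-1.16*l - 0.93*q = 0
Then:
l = -6.90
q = 8.61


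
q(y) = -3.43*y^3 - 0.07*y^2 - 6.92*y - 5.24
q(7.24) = -1360.71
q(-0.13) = -4.33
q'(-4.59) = -223.07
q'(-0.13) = -7.08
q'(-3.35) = -121.93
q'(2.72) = -83.43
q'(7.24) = -547.31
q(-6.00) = 774.64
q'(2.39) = -66.03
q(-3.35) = 146.11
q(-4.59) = 356.74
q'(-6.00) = -376.52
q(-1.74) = 24.66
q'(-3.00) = -99.11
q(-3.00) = 107.50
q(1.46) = -26.17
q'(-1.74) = -37.83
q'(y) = -10.29*y^2 - 0.14*y - 6.92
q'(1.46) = -29.06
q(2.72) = -93.60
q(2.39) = -69.00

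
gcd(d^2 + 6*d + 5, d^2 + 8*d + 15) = d + 5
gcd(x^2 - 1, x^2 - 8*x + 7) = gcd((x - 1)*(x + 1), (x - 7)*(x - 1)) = x - 1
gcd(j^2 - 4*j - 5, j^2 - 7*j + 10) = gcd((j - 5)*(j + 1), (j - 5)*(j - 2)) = j - 5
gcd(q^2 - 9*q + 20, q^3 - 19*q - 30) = q - 5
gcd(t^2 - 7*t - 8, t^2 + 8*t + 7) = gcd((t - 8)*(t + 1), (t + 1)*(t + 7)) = t + 1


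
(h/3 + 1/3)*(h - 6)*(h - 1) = h^3/3 - 2*h^2 - h/3 + 2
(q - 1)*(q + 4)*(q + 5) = q^3 + 8*q^2 + 11*q - 20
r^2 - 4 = (r - 2)*(r + 2)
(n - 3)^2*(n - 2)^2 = n^4 - 10*n^3 + 37*n^2 - 60*n + 36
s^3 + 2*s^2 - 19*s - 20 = (s - 4)*(s + 1)*(s + 5)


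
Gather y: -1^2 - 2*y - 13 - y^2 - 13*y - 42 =-y^2 - 15*y - 56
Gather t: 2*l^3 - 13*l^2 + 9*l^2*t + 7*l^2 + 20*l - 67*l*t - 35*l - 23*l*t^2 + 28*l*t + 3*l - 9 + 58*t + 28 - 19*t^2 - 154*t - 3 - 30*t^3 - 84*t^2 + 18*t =2*l^3 - 6*l^2 - 12*l - 30*t^3 + t^2*(-23*l - 103) + t*(9*l^2 - 39*l - 78) + 16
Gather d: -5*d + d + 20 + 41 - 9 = 52 - 4*d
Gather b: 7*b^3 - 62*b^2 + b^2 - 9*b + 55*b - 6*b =7*b^3 - 61*b^2 + 40*b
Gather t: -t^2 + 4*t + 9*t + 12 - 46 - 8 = -t^2 + 13*t - 42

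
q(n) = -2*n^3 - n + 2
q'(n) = -6*n^2 - 1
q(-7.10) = 724.92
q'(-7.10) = -303.46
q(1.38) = -4.64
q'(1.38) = -12.43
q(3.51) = -88.00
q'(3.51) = -74.92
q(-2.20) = 25.50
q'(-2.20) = -30.04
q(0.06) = 1.94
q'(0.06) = -1.02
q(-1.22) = 6.85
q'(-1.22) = -9.93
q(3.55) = -91.03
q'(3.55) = -76.62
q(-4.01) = 134.97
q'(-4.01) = -97.48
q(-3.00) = 59.00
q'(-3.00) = -55.00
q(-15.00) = 6767.00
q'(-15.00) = -1351.00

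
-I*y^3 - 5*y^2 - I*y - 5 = (y - 5*I)*(y - I)*(-I*y + 1)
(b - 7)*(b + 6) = b^2 - b - 42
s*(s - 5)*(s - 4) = s^3 - 9*s^2 + 20*s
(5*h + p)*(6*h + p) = 30*h^2 + 11*h*p + p^2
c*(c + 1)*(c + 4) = c^3 + 5*c^2 + 4*c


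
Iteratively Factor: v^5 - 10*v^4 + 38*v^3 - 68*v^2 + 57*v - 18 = (v - 3)*(v^4 - 7*v^3 + 17*v^2 - 17*v + 6) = (v - 3)*(v - 1)*(v^3 - 6*v^2 + 11*v - 6) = (v - 3)*(v - 1)^2*(v^2 - 5*v + 6) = (v - 3)^2*(v - 1)^2*(v - 2)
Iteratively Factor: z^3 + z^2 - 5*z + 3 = (z - 1)*(z^2 + 2*z - 3) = (z - 1)*(z + 3)*(z - 1)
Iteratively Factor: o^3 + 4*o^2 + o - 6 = (o + 3)*(o^2 + o - 2) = (o + 2)*(o + 3)*(o - 1)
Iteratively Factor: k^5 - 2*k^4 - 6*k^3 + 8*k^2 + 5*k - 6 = (k - 1)*(k^4 - k^3 - 7*k^2 + k + 6) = (k - 1)^2*(k^3 - 7*k - 6) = (k - 1)^2*(k + 1)*(k^2 - k - 6) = (k - 1)^2*(k + 1)*(k + 2)*(k - 3)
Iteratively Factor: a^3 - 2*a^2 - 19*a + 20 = (a - 5)*(a^2 + 3*a - 4) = (a - 5)*(a + 4)*(a - 1)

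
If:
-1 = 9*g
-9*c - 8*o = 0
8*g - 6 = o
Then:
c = 496/81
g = -1/9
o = -62/9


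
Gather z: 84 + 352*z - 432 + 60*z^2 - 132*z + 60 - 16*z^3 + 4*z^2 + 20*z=-16*z^3 + 64*z^2 + 240*z - 288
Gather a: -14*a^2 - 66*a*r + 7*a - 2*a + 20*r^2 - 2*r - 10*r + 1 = -14*a^2 + a*(5 - 66*r) + 20*r^2 - 12*r + 1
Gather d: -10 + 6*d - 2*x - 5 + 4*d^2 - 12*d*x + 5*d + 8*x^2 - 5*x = 4*d^2 + d*(11 - 12*x) + 8*x^2 - 7*x - 15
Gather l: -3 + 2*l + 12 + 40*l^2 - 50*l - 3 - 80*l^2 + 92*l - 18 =-40*l^2 + 44*l - 12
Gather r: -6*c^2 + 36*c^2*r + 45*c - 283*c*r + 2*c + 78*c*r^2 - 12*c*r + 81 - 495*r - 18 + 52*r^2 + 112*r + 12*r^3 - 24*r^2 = -6*c^2 + 47*c + 12*r^3 + r^2*(78*c + 28) + r*(36*c^2 - 295*c - 383) + 63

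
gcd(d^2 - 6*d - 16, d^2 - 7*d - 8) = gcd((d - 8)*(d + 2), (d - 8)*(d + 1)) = d - 8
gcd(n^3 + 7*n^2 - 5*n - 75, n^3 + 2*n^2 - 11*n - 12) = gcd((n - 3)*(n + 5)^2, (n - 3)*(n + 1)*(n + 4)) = n - 3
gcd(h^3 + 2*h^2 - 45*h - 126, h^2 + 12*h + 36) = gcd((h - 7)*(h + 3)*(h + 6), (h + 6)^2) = h + 6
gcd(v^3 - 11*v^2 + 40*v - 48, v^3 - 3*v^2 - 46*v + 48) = 1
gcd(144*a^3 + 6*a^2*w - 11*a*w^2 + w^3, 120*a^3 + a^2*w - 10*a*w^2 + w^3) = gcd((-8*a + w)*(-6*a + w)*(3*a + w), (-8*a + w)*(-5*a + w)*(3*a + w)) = -24*a^2 - 5*a*w + w^2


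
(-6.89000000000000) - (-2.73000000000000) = -4.16000000000000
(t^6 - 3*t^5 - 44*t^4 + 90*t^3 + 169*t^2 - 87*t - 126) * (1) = t^6 - 3*t^5 - 44*t^4 + 90*t^3 + 169*t^2 - 87*t - 126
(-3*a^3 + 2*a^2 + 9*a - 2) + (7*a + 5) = -3*a^3 + 2*a^2 + 16*a + 3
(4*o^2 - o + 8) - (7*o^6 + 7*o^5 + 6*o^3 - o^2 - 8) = -7*o^6 - 7*o^5 - 6*o^3 + 5*o^2 - o + 16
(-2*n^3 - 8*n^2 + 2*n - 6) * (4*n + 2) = -8*n^4 - 36*n^3 - 8*n^2 - 20*n - 12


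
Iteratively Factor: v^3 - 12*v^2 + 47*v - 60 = (v - 5)*(v^2 - 7*v + 12) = (v - 5)*(v - 4)*(v - 3)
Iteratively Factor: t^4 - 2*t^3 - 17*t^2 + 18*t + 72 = (t + 2)*(t^3 - 4*t^2 - 9*t + 36) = (t - 3)*(t + 2)*(t^2 - t - 12) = (t - 3)*(t + 2)*(t + 3)*(t - 4)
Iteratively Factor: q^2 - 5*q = (q)*(q - 5)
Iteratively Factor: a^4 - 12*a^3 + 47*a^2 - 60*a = (a - 4)*(a^3 - 8*a^2 + 15*a) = (a - 5)*(a - 4)*(a^2 - 3*a) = (a - 5)*(a - 4)*(a - 3)*(a)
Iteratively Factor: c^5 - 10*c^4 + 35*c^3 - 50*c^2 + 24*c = (c - 1)*(c^4 - 9*c^3 + 26*c^2 - 24*c) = (c - 2)*(c - 1)*(c^3 - 7*c^2 + 12*c) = (c - 3)*(c - 2)*(c - 1)*(c^2 - 4*c) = (c - 4)*(c - 3)*(c - 2)*(c - 1)*(c)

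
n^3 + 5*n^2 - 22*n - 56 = (n - 4)*(n + 2)*(n + 7)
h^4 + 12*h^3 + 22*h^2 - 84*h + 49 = (h - 1)^2*(h + 7)^2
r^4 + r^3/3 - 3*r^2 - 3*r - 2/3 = (r - 2)*(r + 1/3)*(r + 1)^2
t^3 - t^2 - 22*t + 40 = (t - 4)*(t - 2)*(t + 5)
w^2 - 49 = (w - 7)*(w + 7)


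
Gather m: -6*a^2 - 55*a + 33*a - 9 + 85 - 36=-6*a^2 - 22*a + 40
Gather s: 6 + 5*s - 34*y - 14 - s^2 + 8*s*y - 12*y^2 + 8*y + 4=-s^2 + s*(8*y + 5) - 12*y^2 - 26*y - 4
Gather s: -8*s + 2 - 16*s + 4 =6 - 24*s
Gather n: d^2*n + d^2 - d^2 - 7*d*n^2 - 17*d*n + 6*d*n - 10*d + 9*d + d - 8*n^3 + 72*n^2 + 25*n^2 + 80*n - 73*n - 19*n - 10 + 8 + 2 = -8*n^3 + n^2*(97 - 7*d) + n*(d^2 - 11*d - 12)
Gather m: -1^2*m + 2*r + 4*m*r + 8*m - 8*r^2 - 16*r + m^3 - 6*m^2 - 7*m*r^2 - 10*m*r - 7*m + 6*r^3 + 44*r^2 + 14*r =m^3 - 6*m^2 + m*(-7*r^2 - 6*r) + 6*r^3 + 36*r^2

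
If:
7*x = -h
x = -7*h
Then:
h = 0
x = 0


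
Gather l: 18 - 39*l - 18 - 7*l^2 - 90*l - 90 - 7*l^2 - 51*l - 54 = -14*l^2 - 180*l - 144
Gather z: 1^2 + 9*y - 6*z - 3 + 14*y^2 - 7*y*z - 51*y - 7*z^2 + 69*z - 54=14*y^2 - 42*y - 7*z^2 + z*(63 - 7*y) - 56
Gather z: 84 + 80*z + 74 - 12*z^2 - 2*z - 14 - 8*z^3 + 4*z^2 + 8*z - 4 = -8*z^3 - 8*z^2 + 86*z + 140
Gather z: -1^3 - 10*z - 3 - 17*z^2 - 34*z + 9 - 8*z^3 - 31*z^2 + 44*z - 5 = -8*z^3 - 48*z^2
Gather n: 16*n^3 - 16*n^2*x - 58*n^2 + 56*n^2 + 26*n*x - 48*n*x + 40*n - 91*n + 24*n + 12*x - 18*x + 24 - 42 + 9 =16*n^3 + n^2*(-16*x - 2) + n*(-22*x - 27) - 6*x - 9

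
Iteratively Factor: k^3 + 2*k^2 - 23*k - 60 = (k + 4)*(k^2 - 2*k - 15) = (k + 3)*(k + 4)*(k - 5)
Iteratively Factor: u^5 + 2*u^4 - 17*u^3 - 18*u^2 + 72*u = (u - 2)*(u^4 + 4*u^3 - 9*u^2 - 36*u) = (u - 2)*(u + 4)*(u^3 - 9*u) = u*(u - 2)*(u + 4)*(u^2 - 9) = u*(u - 2)*(u + 3)*(u + 4)*(u - 3)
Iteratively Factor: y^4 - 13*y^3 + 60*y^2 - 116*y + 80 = (y - 2)*(y^3 - 11*y^2 + 38*y - 40) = (y - 2)^2*(y^2 - 9*y + 20) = (y - 4)*(y - 2)^2*(y - 5)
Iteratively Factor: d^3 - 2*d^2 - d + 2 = (d - 1)*(d^2 - d - 2) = (d - 2)*(d - 1)*(d + 1)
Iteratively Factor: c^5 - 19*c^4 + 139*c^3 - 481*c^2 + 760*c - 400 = (c - 5)*(c^4 - 14*c^3 + 69*c^2 - 136*c + 80) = (c - 5)*(c - 1)*(c^3 - 13*c^2 + 56*c - 80) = (c - 5)*(c - 4)*(c - 1)*(c^2 - 9*c + 20) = (c - 5)*(c - 4)^2*(c - 1)*(c - 5)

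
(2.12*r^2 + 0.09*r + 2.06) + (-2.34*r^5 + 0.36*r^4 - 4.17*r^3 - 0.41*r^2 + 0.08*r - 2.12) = -2.34*r^5 + 0.36*r^4 - 4.17*r^3 + 1.71*r^2 + 0.17*r - 0.0600000000000001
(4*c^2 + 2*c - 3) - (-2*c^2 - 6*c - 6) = 6*c^2 + 8*c + 3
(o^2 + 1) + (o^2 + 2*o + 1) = 2*o^2 + 2*o + 2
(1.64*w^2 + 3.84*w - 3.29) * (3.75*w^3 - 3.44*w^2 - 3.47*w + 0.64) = 6.15*w^5 + 8.7584*w^4 - 31.2379*w^3 - 0.957599999999999*w^2 + 13.8739*w - 2.1056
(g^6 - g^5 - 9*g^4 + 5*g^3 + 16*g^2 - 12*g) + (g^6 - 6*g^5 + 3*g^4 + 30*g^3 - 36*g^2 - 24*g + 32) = 2*g^6 - 7*g^5 - 6*g^4 + 35*g^3 - 20*g^2 - 36*g + 32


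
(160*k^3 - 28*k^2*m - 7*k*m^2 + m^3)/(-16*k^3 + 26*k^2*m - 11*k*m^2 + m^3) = (-20*k^2 + k*m + m^2)/(2*k^2 - 3*k*m + m^2)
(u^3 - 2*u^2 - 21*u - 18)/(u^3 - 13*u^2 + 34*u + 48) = (u + 3)/(u - 8)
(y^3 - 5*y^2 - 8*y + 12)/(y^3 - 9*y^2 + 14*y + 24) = (y^2 + y - 2)/(y^2 - 3*y - 4)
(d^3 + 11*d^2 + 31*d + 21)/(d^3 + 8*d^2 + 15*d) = (d^2 + 8*d + 7)/(d*(d + 5))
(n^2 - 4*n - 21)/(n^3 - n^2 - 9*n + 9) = (n - 7)/(n^2 - 4*n + 3)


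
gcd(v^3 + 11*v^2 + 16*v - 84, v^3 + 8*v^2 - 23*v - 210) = v^2 + 13*v + 42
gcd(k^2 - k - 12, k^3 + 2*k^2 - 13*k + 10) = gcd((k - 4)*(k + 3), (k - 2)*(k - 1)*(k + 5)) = 1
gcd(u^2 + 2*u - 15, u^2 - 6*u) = 1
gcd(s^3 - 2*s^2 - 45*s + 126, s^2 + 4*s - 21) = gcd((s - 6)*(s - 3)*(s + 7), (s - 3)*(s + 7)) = s^2 + 4*s - 21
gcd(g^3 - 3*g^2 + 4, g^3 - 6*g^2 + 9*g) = 1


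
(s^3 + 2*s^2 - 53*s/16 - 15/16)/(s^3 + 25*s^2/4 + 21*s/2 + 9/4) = (s - 5/4)/(s + 3)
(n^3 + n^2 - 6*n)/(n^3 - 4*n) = (n + 3)/(n + 2)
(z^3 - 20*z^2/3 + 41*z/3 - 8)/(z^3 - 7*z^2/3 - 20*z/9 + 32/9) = 3*(z - 3)/(3*z + 4)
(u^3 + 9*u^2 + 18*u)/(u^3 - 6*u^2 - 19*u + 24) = u*(u + 6)/(u^2 - 9*u + 8)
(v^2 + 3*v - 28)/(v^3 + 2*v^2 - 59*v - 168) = (v - 4)/(v^2 - 5*v - 24)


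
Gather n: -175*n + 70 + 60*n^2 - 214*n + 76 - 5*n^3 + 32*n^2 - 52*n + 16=-5*n^3 + 92*n^2 - 441*n + 162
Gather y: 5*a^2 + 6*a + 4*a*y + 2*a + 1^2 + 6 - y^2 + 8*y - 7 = 5*a^2 + 8*a - y^2 + y*(4*a + 8)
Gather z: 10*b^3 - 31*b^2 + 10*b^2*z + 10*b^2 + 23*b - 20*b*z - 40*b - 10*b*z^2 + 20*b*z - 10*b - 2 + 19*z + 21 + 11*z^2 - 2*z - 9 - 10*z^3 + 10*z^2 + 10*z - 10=10*b^3 - 21*b^2 - 27*b - 10*z^3 + z^2*(21 - 10*b) + z*(10*b^2 + 27)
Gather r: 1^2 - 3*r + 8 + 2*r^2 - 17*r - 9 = 2*r^2 - 20*r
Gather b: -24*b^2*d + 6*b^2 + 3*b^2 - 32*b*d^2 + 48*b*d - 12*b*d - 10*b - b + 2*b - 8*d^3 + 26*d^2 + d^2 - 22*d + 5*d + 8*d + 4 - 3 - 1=b^2*(9 - 24*d) + b*(-32*d^2 + 36*d - 9) - 8*d^3 + 27*d^2 - 9*d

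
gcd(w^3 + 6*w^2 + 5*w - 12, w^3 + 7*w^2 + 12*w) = w^2 + 7*w + 12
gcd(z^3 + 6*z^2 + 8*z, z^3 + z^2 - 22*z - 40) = z^2 + 6*z + 8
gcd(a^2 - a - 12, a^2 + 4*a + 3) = a + 3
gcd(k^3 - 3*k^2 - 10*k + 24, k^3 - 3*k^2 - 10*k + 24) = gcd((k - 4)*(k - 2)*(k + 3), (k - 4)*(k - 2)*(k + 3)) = k^3 - 3*k^2 - 10*k + 24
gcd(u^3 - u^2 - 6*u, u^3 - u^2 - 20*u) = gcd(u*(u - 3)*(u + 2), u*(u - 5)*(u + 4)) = u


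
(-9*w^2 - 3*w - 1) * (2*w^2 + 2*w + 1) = -18*w^4 - 24*w^3 - 17*w^2 - 5*w - 1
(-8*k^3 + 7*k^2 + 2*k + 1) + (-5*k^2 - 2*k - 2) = -8*k^3 + 2*k^2 - 1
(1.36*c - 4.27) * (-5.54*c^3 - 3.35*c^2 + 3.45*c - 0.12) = -7.5344*c^4 + 19.0998*c^3 + 18.9965*c^2 - 14.8947*c + 0.5124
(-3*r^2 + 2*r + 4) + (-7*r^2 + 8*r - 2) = -10*r^2 + 10*r + 2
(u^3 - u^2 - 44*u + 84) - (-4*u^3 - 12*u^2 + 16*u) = 5*u^3 + 11*u^2 - 60*u + 84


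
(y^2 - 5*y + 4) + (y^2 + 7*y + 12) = 2*y^2 + 2*y + 16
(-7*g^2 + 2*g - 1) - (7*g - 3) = -7*g^2 - 5*g + 2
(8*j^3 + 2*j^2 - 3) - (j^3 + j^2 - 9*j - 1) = 7*j^3 + j^2 + 9*j - 2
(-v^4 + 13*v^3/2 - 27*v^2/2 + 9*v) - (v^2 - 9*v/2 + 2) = -v^4 + 13*v^3/2 - 29*v^2/2 + 27*v/2 - 2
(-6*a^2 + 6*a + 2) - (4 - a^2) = -5*a^2 + 6*a - 2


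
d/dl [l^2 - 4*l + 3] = 2*l - 4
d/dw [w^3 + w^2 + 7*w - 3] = 3*w^2 + 2*w + 7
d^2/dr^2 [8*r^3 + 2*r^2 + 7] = 48*r + 4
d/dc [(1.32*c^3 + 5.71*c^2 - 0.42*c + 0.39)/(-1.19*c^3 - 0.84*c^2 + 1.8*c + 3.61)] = (5.6861*c^4 + 3.7524*c^3 + 25.6131*c^2 + 41.8814*c - 2.2182)/(1.4161*c^6 + 1.9992*c^5 - 3.5784*c^4 - 11.6158*c^3 - 2.8248*c^2 + 12.996*c + 13.0321)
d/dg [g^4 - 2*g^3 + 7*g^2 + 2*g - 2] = 4*g^3 - 6*g^2 + 14*g + 2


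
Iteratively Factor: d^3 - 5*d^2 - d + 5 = (d - 5)*(d^2 - 1) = (d - 5)*(d + 1)*(d - 1)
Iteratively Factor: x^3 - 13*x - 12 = (x - 4)*(x^2 + 4*x + 3) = (x - 4)*(x + 1)*(x + 3)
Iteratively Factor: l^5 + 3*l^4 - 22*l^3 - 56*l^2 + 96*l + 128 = (l - 2)*(l^4 + 5*l^3 - 12*l^2 - 80*l - 64) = (l - 4)*(l - 2)*(l^3 + 9*l^2 + 24*l + 16) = (l - 4)*(l - 2)*(l + 1)*(l^2 + 8*l + 16) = (l - 4)*(l - 2)*(l + 1)*(l + 4)*(l + 4)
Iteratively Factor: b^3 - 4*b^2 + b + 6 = (b - 3)*(b^2 - b - 2) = (b - 3)*(b - 2)*(b + 1)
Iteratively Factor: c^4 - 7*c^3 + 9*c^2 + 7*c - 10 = (c - 2)*(c^3 - 5*c^2 - c + 5) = (c - 2)*(c + 1)*(c^2 - 6*c + 5) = (c - 2)*(c - 1)*(c + 1)*(c - 5)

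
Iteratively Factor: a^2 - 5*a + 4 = (a - 4)*(a - 1)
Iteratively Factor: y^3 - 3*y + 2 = (y - 1)*(y^2 + y - 2) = (y - 1)^2*(y + 2)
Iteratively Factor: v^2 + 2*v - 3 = (v + 3)*(v - 1)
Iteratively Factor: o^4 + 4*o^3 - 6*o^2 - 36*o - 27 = (o + 3)*(o^3 + o^2 - 9*o - 9) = (o + 1)*(o + 3)*(o^2 - 9) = (o + 1)*(o + 3)^2*(o - 3)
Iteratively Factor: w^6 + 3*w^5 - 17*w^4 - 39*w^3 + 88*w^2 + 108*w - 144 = (w - 2)*(w^5 + 5*w^4 - 7*w^3 - 53*w^2 - 18*w + 72) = (w - 2)*(w + 2)*(w^4 + 3*w^3 - 13*w^2 - 27*w + 36) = (w - 3)*(w - 2)*(w + 2)*(w^3 + 6*w^2 + 5*w - 12) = (w - 3)*(w - 2)*(w + 2)*(w + 3)*(w^2 + 3*w - 4) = (w - 3)*(w - 2)*(w - 1)*(w + 2)*(w + 3)*(w + 4)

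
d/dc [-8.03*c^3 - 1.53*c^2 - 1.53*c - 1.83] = -24.09*c^2 - 3.06*c - 1.53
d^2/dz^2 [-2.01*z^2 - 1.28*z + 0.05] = -4.02000000000000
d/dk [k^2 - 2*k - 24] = 2*k - 2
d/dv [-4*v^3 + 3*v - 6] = 3 - 12*v^2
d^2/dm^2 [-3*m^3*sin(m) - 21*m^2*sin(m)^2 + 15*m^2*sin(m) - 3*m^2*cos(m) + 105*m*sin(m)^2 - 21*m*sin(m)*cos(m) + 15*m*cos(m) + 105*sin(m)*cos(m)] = 3*m^3*sin(m) - 15*sqrt(2)*m^2*sin(m + pi/4) - 42*m^2*cos(2*m) - 6*m*sin(m) - 42*m*sin(2*m) + 45*m*cos(m) + 210*m*cos(2*m) - 6*cos(m) - 21*cos(2*m) - 21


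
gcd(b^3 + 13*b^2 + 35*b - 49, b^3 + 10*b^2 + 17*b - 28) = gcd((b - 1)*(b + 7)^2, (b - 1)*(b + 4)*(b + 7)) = b^2 + 6*b - 7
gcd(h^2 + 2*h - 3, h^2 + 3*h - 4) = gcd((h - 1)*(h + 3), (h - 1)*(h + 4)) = h - 1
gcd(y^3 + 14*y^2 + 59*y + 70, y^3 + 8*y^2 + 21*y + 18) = y + 2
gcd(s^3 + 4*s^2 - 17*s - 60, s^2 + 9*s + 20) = s + 5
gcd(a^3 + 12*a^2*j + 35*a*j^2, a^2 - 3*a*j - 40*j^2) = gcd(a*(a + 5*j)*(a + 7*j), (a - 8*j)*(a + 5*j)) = a + 5*j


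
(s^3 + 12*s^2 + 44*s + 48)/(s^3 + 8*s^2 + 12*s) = (s + 4)/s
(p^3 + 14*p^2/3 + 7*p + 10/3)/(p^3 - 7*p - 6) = (p + 5/3)/(p - 3)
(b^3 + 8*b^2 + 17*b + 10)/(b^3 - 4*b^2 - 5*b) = (b^2 + 7*b + 10)/(b*(b - 5))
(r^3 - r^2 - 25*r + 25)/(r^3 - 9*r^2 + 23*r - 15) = (r + 5)/(r - 3)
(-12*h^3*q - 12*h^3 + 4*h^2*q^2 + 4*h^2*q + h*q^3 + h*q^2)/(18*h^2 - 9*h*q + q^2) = h*(-12*h^2*q - 12*h^2 + 4*h*q^2 + 4*h*q + q^3 + q^2)/(18*h^2 - 9*h*q + q^2)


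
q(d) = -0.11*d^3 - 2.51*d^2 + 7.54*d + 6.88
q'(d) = -0.33*d^2 - 5.02*d + 7.54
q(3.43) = -1.23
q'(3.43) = -13.56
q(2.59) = 7.66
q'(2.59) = -7.68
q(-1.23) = -5.99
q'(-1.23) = 13.22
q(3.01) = 3.83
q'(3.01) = -10.56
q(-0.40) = 3.47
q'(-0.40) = 9.50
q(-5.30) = -87.21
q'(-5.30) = 24.88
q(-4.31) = -63.44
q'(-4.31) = 23.05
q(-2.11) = -19.17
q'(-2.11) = 16.66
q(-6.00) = -104.96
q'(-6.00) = 25.78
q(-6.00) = -104.96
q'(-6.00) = 25.78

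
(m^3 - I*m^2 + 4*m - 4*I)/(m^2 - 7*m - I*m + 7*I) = (m^2 + 4)/(m - 7)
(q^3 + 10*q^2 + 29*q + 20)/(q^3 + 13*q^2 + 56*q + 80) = (q + 1)/(q + 4)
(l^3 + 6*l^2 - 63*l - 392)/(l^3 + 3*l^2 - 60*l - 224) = (l + 7)/(l + 4)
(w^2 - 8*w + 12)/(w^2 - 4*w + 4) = (w - 6)/(w - 2)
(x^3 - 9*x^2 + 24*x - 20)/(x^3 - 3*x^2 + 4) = (x - 5)/(x + 1)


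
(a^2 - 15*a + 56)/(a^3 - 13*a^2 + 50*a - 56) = (a - 8)/(a^2 - 6*a + 8)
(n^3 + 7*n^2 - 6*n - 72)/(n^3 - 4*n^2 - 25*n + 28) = (n^2 + 3*n - 18)/(n^2 - 8*n + 7)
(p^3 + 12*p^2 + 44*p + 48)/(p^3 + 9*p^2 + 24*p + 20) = (p^2 + 10*p + 24)/(p^2 + 7*p + 10)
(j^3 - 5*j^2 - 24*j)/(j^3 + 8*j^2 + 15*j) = (j - 8)/(j + 5)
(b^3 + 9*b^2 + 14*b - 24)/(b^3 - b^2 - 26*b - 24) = (b^2 + 5*b - 6)/(b^2 - 5*b - 6)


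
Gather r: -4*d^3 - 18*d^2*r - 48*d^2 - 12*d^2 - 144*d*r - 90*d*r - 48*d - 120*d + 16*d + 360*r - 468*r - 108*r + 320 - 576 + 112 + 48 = -4*d^3 - 60*d^2 - 152*d + r*(-18*d^2 - 234*d - 216) - 96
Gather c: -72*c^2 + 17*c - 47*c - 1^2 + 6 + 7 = -72*c^2 - 30*c + 12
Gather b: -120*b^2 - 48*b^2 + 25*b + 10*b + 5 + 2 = -168*b^2 + 35*b + 7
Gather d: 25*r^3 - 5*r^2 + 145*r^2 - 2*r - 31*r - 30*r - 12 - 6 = 25*r^3 + 140*r^2 - 63*r - 18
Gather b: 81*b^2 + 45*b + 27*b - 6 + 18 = 81*b^2 + 72*b + 12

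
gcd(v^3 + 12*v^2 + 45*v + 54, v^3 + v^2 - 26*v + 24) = v + 6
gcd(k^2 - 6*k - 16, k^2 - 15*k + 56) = k - 8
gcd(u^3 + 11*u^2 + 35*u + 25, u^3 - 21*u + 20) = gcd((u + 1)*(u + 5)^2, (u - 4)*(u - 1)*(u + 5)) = u + 5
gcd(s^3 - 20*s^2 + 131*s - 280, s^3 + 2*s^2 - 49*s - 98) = s - 7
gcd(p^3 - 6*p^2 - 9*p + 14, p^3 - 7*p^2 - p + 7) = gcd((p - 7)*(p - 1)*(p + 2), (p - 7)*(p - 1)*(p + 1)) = p^2 - 8*p + 7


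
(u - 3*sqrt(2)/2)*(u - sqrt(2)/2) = u^2 - 2*sqrt(2)*u + 3/2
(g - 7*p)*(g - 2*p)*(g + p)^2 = g^4 - 7*g^3*p - 3*g^2*p^2 + 19*g*p^3 + 14*p^4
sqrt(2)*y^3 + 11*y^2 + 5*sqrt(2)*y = y*(y + 5*sqrt(2))*(sqrt(2)*y + 1)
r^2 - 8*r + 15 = (r - 5)*(r - 3)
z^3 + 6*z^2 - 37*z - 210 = (z - 6)*(z + 5)*(z + 7)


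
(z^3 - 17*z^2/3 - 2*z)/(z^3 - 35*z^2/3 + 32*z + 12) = z/(z - 6)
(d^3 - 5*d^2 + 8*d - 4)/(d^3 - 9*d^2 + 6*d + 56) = (d^3 - 5*d^2 + 8*d - 4)/(d^3 - 9*d^2 + 6*d + 56)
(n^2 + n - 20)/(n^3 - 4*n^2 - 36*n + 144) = (n + 5)/(n^2 - 36)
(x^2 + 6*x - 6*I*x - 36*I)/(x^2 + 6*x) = (x - 6*I)/x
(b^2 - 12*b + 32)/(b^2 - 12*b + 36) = (b^2 - 12*b + 32)/(b^2 - 12*b + 36)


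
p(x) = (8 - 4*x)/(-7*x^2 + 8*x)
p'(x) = (8 - 4*x)*(14*x - 8)/(-7*x^2 + 8*x)^2 - 4/(-7*x^2 + 8*x)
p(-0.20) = -4.68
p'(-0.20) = -24.76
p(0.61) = 2.44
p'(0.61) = -1.18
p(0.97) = 3.51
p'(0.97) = 13.28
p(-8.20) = -0.08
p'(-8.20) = -0.01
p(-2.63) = -0.27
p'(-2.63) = -0.11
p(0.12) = 8.75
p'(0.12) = -69.03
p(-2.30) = -0.31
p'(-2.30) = -0.15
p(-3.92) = -0.17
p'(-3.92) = -0.05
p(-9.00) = -0.07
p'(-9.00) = -0.00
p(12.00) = 0.04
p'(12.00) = 0.00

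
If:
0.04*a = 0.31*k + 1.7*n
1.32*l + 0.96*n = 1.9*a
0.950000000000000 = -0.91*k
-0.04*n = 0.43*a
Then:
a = -0.02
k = -1.04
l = -0.16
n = 0.19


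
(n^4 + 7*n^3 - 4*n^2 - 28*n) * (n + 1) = n^5 + 8*n^4 + 3*n^3 - 32*n^2 - 28*n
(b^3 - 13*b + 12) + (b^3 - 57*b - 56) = 2*b^3 - 70*b - 44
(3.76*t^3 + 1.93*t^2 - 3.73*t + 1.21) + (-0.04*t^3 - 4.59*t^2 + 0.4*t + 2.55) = 3.72*t^3 - 2.66*t^2 - 3.33*t + 3.76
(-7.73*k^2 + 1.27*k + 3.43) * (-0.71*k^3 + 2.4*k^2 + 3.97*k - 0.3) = 5.4883*k^5 - 19.4537*k^4 - 30.0754*k^3 + 15.5929*k^2 + 13.2361*k - 1.029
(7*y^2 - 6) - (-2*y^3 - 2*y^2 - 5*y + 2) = 2*y^3 + 9*y^2 + 5*y - 8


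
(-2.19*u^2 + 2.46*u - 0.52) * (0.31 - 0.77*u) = 1.6863*u^3 - 2.5731*u^2 + 1.163*u - 0.1612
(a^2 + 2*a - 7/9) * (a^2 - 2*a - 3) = a^4 - 70*a^2/9 - 40*a/9 + 7/3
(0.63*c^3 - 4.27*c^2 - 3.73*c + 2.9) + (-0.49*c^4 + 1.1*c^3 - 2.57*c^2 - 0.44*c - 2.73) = -0.49*c^4 + 1.73*c^3 - 6.84*c^2 - 4.17*c + 0.17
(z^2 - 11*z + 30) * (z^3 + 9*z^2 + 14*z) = z^5 - 2*z^4 - 55*z^3 + 116*z^2 + 420*z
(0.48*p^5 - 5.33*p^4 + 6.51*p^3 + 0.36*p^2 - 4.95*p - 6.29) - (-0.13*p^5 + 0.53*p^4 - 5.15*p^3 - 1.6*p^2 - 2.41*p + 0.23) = 0.61*p^5 - 5.86*p^4 + 11.66*p^3 + 1.96*p^2 - 2.54*p - 6.52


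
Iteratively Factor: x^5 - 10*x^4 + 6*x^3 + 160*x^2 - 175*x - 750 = (x + 3)*(x^4 - 13*x^3 + 45*x^2 + 25*x - 250) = (x - 5)*(x + 3)*(x^3 - 8*x^2 + 5*x + 50) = (x - 5)*(x + 2)*(x + 3)*(x^2 - 10*x + 25) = (x - 5)^2*(x + 2)*(x + 3)*(x - 5)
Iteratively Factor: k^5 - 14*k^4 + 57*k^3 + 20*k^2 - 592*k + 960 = (k - 4)*(k^4 - 10*k^3 + 17*k^2 + 88*k - 240) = (k - 4)*(k + 3)*(k^3 - 13*k^2 + 56*k - 80) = (k - 5)*(k - 4)*(k + 3)*(k^2 - 8*k + 16) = (k - 5)*(k - 4)^2*(k + 3)*(k - 4)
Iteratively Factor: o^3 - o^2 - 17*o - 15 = (o - 5)*(o^2 + 4*o + 3) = (o - 5)*(o + 1)*(o + 3)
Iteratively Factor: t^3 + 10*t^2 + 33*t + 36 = (t + 3)*(t^2 + 7*t + 12) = (t + 3)*(t + 4)*(t + 3)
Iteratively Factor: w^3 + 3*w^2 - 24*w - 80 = (w + 4)*(w^2 - w - 20) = (w + 4)^2*(w - 5)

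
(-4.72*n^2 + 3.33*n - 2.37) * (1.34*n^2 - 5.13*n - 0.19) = -6.3248*n^4 + 28.6758*n^3 - 19.3619*n^2 + 11.5254*n + 0.4503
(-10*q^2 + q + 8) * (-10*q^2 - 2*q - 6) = 100*q^4 + 10*q^3 - 22*q^2 - 22*q - 48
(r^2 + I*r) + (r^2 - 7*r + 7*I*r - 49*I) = 2*r^2 - 7*r + 8*I*r - 49*I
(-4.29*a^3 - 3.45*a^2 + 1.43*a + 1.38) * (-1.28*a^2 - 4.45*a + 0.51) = 5.4912*a^5 + 23.5065*a^4 + 11.3342*a^3 - 9.8894*a^2 - 5.4117*a + 0.7038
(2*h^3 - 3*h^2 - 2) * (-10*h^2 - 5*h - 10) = -20*h^5 + 20*h^4 - 5*h^3 + 50*h^2 + 10*h + 20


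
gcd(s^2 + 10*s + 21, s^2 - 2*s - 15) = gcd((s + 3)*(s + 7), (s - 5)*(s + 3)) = s + 3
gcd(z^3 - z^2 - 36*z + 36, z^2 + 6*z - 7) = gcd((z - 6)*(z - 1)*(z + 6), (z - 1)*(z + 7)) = z - 1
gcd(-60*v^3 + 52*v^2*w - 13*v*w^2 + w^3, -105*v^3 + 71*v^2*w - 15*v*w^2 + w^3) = 5*v - w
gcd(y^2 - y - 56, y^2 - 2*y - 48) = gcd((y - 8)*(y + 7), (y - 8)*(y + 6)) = y - 8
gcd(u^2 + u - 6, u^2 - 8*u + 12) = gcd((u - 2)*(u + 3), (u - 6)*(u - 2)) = u - 2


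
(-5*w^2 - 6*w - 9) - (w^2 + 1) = -6*w^2 - 6*w - 10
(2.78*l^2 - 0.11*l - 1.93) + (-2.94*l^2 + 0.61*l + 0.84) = -0.16*l^2 + 0.5*l - 1.09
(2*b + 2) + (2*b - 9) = 4*b - 7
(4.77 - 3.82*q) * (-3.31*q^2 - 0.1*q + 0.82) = 12.6442*q^3 - 15.4067*q^2 - 3.6094*q + 3.9114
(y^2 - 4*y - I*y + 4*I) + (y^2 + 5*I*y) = 2*y^2 - 4*y + 4*I*y + 4*I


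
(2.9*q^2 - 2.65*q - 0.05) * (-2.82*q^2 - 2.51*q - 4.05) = -8.178*q^4 + 0.194*q^3 - 4.9525*q^2 + 10.858*q + 0.2025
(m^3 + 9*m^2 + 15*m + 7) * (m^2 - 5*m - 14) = m^5 + 4*m^4 - 44*m^3 - 194*m^2 - 245*m - 98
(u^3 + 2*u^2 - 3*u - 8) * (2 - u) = -u^4 + 7*u^2 + 2*u - 16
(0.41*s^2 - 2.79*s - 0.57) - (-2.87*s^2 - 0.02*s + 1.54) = 3.28*s^2 - 2.77*s - 2.11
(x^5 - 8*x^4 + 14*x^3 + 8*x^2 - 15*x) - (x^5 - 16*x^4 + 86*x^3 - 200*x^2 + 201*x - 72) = 8*x^4 - 72*x^3 + 208*x^2 - 216*x + 72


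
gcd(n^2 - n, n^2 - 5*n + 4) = n - 1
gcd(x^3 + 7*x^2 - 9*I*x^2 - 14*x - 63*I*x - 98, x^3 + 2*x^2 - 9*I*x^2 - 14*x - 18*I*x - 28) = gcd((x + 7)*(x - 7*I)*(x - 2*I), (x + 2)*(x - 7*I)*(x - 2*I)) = x^2 - 9*I*x - 14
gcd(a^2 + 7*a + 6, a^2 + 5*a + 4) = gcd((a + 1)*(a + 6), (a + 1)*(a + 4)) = a + 1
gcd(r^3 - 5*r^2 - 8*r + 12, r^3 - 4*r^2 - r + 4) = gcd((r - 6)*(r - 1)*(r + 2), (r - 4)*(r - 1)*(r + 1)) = r - 1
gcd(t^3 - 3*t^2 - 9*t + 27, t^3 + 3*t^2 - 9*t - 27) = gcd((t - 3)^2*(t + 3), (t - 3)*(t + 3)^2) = t^2 - 9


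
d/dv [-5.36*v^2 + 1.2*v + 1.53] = 1.2 - 10.72*v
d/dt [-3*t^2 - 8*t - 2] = -6*t - 8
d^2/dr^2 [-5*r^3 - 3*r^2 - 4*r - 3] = -30*r - 6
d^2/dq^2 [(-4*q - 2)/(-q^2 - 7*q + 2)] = 4*((2*q + 1)*(2*q + 7)^2 - 3*(2*q + 5)*(q^2 + 7*q - 2))/(q^2 + 7*q - 2)^3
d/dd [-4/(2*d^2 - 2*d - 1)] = 8*(2*d - 1)/(-2*d^2 + 2*d + 1)^2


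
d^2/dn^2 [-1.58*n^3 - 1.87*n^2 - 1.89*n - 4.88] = -9.48*n - 3.74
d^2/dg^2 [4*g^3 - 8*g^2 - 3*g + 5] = 24*g - 16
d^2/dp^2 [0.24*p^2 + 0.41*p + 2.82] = 0.480000000000000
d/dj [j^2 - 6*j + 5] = 2*j - 6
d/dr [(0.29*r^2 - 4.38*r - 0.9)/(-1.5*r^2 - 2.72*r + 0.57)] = (-7.3588*r^2 - 2.3694*r - 4.9446)/(2.25*r^4 + 8.16*r^3 + 5.6884*r^2 - 3.1008*r + 0.3249)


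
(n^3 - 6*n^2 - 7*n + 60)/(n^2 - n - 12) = n - 5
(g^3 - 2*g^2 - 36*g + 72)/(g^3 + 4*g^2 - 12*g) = (g - 6)/g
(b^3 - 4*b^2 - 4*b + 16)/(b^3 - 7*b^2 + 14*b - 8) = (b + 2)/(b - 1)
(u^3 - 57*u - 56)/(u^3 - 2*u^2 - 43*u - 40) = (u + 7)/(u + 5)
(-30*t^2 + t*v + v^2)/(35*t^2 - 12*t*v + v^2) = (-6*t - v)/(7*t - v)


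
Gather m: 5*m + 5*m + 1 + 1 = 10*m + 2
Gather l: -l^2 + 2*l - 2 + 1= -l^2 + 2*l - 1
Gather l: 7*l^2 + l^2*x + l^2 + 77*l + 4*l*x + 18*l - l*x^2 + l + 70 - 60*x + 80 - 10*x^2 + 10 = l^2*(x + 8) + l*(-x^2 + 4*x + 96) - 10*x^2 - 60*x + 160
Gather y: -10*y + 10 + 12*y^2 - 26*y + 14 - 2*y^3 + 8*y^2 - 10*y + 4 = -2*y^3 + 20*y^2 - 46*y + 28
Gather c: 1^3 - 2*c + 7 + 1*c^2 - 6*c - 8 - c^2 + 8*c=0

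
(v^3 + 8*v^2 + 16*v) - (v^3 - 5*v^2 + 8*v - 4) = 13*v^2 + 8*v + 4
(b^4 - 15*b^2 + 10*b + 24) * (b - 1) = b^5 - b^4 - 15*b^3 + 25*b^2 + 14*b - 24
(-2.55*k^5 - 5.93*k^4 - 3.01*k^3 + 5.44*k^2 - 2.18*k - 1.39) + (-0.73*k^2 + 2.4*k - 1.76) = -2.55*k^5 - 5.93*k^4 - 3.01*k^3 + 4.71*k^2 + 0.22*k - 3.15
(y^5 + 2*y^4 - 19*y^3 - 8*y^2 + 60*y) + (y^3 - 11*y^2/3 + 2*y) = y^5 + 2*y^4 - 18*y^3 - 35*y^2/3 + 62*y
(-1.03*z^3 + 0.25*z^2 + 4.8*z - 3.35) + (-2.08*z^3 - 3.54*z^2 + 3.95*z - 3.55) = -3.11*z^3 - 3.29*z^2 + 8.75*z - 6.9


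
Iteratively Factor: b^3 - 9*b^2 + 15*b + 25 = (b - 5)*(b^2 - 4*b - 5) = (b - 5)^2*(b + 1)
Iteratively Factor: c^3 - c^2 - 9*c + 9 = (c - 1)*(c^2 - 9) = (c - 3)*(c - 1)*(c + 3)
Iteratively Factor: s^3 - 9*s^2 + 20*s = (s - 4)*(s^2 - 5*s) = (s - 5)*(s - 4)*(s)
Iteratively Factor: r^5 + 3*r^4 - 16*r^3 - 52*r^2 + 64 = (r + 4)*(r^4 - r^3 - 12*r^2 - 4*r + 16) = (r - 1)*(r + 4)*(r^3 - 12*r - 16) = (r - 1)*(r + 2)*(r + 4)*(r^2 - 2*r - 8) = (r - 1)*(r + 2)^2*(r + 4)*(r - 4)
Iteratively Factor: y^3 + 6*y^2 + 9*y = (y + 3)*(y^2 + 3*y) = (y + 3)^2*(y)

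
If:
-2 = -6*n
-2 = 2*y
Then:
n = 1/3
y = -1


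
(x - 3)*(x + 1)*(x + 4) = x^3 + 2*x^2 - 11*x - 12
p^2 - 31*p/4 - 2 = (p - 8)*(p + 1/4)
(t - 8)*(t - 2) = t^2 - 10*t + 16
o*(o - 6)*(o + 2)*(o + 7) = o^4 + 3*o^3 - 40*o^2 - 84*o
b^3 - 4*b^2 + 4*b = b*(b - 2)^2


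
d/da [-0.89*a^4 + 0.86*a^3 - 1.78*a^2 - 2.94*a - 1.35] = -3.56*a^3 + 2.58*a^2 - 3.56*a - 2.94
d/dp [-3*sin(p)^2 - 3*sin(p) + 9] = -3*sin(2*p) - 3*cos(p)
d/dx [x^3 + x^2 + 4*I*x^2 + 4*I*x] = 3*x^2 + x*(2 + 8*I) + 4*I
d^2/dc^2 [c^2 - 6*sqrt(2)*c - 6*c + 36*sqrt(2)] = 2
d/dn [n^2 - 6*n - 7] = 2*n - 6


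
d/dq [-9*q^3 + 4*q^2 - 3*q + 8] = -27*q^2 + 8*q - 3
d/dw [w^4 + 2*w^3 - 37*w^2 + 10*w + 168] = 4*w^3 + 6*w^2 - 74*w + 10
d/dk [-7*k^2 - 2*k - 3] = -14*k - 2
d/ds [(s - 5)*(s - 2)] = 2*s - 7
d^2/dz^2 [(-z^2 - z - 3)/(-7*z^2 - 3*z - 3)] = 4*(14*z^3 + 189*z^2 + 63*z - 18)/(343*z^6 + 441*z^5 + 630*z^4 + 405*z^3 + 270*z^2 + 81*z + 27)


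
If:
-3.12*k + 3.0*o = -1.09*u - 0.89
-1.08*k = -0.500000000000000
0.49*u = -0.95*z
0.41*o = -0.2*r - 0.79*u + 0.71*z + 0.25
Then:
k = 0.46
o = 0.704421768707483*z + 0.184814814814815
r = 9.76409863945578*z + 0.87112962962963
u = -1.93877551020408*z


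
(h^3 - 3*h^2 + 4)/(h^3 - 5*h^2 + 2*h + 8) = (h - 2)/(h - 4)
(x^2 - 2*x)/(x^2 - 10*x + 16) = x/(x - 8)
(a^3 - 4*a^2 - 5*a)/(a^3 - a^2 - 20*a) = (a + 1)/(a + 4)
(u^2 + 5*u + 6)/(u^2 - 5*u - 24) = (u + 2)/(u - 8)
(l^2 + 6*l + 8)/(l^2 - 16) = (l + 2)/(l - 4)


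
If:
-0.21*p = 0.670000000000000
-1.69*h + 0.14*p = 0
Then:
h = -0.26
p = -3.19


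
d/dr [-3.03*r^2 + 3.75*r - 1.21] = 3.75 - 6.06*r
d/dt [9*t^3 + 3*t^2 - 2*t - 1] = 27*t^2 + 6*t - 2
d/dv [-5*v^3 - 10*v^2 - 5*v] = -15*v^2 - 20*v - 5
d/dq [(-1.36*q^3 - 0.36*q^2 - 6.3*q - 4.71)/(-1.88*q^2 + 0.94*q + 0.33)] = (2.5568*q^4 - 2.5568*q^3 - 13.5288*q^2 - 17.9472*q + 2.3484)/(3.5344*q^4 - 3.5344*q^3 - 0.3572*q^2 + 0.6204*q + 0.1089)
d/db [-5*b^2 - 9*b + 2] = -10*b - 9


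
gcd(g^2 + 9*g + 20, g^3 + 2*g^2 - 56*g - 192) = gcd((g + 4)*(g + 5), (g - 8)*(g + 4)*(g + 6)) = g + 4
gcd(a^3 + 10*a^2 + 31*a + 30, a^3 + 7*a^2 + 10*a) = a^2 + 7*a + 10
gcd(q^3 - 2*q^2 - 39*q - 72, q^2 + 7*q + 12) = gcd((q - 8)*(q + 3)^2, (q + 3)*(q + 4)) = q + 3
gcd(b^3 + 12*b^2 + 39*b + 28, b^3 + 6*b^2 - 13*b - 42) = b + 7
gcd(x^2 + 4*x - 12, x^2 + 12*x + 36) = x + 6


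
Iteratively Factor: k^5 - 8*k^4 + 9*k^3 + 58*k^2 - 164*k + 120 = (k - 2)*(k^4 - 6*k^3 - 3*k^2 + 52*k - 60) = (k - 2)*(k + 3)*(k^3 - 9*k^2 + 24*k - 20) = (k - 5)*(k - 2)*(k + 3)*(k^2 - 4*k + 4) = (k - 5)*(k - 2)^2*(k + 3)*(k - 2)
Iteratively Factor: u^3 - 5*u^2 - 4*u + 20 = (u + 2)*(u^2 - 7*u + 10) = (u - 5)*(u + 2)*(u - 2)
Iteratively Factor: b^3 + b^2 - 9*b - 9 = (b + 3)*(b^2 - 2*b - 3) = (b - 3)*(b + 3)*(b + 1)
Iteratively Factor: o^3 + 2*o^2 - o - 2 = (o + 1)*(o^2 + o - 2) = (o + 1)*(o + 2)*(o - 1)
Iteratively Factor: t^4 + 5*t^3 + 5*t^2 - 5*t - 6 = (t - 1)*(t^3 + 6*t^2 + 11*t + 6) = (t - 1)*(t + 2)*(t^2 + 4*t + 3) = (t - 1)*(t + 2)*(t + 3)*(t + 1)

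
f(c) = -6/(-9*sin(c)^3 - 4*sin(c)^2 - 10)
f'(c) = -6*(27*sin(c)^2*cos(c) + 8*sin(c)*cos(c))/(-9*sin(c)^3 - 4*sin(c)^2 - 10)^2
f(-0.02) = 0.60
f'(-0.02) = 0.01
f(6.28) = 0.60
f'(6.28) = 0.00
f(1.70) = 0.26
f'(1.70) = 0.05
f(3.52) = 0.59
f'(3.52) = 0.04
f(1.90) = 0.28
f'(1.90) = 0.14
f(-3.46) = 0.56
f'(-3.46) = 0.26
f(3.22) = 0.60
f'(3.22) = -0.03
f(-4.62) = 0.26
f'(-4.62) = 0.04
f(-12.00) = 0.48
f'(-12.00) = -0.39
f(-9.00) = 0.60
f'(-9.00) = 0.07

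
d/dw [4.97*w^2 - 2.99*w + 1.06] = 9.94*w - 2.99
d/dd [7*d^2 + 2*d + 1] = 14*d + 2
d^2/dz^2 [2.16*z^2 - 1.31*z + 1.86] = 4.32000000000000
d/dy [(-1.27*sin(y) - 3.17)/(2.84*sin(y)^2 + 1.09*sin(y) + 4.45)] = (3.6068*sin(y)^2 + 18.0056*sin(y) - 2.1962)*cos(y)/(8.0656*sin(y)^4 + 6.1912*sin(y)^3 + 26.4641*sin(y)^2 + 9.701*sin(y) + 19.8025)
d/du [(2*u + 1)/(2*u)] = -1/(2*u^2)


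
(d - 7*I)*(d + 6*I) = d^2 - I*d + 42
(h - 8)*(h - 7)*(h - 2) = h^3 - 17*h^2 + 86*h - 112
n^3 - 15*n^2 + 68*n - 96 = (n - 8)*(n - 4)*(n - 3)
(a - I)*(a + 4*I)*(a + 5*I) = a^3 + 8*I*a^2 - 11*a + 20*I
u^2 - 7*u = u*(u - 7)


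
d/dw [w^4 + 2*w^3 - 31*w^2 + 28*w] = 4*w^3 + 6*w^2 - 62*w + 28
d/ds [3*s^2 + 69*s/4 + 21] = 6*s + 69/4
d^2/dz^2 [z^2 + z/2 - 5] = 2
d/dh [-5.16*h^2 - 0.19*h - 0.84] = -10.32*h - 0.19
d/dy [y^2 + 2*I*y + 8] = 2*y + 2*I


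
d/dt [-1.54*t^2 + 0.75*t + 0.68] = 0.75 - 3.08*t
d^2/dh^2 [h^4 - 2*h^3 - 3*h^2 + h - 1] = 12*h^2 - 12*h - 6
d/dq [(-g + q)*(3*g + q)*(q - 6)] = -3*g^2 + 4*g*q - 12*g + 3*q^2 - 12*q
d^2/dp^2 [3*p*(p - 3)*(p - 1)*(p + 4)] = 36*p^2 - 78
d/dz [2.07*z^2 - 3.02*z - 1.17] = 4.14*z - 3.02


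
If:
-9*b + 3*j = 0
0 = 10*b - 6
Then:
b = 3/5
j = 9/5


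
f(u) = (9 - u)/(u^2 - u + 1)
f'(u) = (1 - 2*u)*(9 - u)/(u^2 - u + 1)^2 - 1/(u^2 - u + 1)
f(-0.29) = 6.76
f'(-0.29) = 7.05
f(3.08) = 0.80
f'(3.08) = -0.69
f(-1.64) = 2.00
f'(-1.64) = 1.42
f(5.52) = 0.13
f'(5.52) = -0.09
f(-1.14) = 2.95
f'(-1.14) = 2.52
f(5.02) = 0.19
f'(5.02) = -0.13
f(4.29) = 0.31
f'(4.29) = -0.22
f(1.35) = 5.20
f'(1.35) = -6.68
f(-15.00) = 0.10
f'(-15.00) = 0.01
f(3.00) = 0.86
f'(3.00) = -0.76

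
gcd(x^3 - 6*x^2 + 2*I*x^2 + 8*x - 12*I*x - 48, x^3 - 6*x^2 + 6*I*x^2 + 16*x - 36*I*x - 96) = x^2 + x*(-6 - 2*I) + 12*I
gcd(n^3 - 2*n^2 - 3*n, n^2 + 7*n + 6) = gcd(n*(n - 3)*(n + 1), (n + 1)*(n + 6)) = n + 1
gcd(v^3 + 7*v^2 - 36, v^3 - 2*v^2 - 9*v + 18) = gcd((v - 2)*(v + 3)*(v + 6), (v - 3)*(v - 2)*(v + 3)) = v^2 + v - 6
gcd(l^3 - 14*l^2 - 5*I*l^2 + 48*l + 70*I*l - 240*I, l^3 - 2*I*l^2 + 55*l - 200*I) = l - 5*I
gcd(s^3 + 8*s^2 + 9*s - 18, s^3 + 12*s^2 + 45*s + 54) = s^2 + 9*s + 18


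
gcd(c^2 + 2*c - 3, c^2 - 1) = c - 1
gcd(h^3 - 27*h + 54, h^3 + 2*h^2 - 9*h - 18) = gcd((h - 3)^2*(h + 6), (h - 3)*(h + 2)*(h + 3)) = h - 3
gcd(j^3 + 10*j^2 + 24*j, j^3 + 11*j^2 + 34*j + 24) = j^2 + 10*j + 24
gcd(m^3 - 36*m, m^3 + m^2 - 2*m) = m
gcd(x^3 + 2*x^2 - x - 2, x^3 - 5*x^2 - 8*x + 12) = x^2 + x - 2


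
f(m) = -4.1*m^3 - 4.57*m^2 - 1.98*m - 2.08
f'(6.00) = -499.62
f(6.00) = -1064.08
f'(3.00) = -140.10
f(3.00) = -159.85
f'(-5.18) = -284.67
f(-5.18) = 455.42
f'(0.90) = -20.17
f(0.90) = -10.55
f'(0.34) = -6.51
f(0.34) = -3.44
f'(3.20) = -157.18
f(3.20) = -189.56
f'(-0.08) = -1.33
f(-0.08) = -1.95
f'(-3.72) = -138.19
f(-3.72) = 153.11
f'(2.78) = -122.45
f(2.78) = -130.99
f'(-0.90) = -3.72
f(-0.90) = -1.01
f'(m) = -12.3*m^2 - 9.14*m - 1.98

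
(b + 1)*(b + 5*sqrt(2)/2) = b^2 + b + 5*sqrt(2)*b/2 + 5*sqrt(2)/2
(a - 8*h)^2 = a^2 - 16*a*h + 64*h^2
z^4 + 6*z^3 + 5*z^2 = z^2*(z + 1)*(z + 5)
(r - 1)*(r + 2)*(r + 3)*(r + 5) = r^4 + 9*r^3 + 21*r^2 - r - 30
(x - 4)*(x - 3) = x^2 - 7*x + 12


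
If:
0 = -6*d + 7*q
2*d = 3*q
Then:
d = 0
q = 0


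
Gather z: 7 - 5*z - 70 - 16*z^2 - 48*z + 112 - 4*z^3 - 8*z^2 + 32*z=-4*z^3 - 24*z^2 - 21*z + 49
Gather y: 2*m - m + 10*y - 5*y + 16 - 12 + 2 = m + 5*y + 6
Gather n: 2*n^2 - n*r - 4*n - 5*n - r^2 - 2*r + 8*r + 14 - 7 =2*n^2 + n*(-r - 9) - r^2 + 6*r + 7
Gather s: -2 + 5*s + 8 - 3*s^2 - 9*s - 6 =-3*s^2 - 4*s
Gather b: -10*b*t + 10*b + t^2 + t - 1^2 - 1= b*(10 - 10*t) + t^2 + t - 2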